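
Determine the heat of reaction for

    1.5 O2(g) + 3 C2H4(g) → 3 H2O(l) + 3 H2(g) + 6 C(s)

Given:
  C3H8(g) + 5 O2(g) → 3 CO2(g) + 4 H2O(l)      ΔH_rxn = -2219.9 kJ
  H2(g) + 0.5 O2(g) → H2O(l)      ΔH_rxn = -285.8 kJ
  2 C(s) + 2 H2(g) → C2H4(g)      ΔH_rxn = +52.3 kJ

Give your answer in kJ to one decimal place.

equation 1: not needed.
equation 2 × 3: (3)·(-285.8) = -857.4 kJ
equation 3 reversed and × 3: (-3)·(+52.3) = -156.9 kJ
ΔH_rxn = (-857.4) + (-156.9) = -1014.3 kJ

ΔH_rxn = -1014.3 kJ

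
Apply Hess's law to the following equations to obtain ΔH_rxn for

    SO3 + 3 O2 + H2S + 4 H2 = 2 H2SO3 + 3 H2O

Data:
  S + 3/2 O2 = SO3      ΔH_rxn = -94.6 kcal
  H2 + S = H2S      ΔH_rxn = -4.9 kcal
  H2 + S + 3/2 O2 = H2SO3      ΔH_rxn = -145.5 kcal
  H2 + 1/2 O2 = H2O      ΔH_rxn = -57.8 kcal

ΔH_rxn = -364.9 kcal

equation 1 reversed: +94.6 kcal
equation 2 reversed: +4.9 kcal
equation 3 × 2: (2)·(-145.5) = -291.0 kcal
equation 4 × 3: (3)·(-57.8) = -173.4 kcal
Since enthalpy is a state function, ΔH_rxn = (+94.6) + (+4.9) + (-291.0) + (-173.4) = -364.9 kcal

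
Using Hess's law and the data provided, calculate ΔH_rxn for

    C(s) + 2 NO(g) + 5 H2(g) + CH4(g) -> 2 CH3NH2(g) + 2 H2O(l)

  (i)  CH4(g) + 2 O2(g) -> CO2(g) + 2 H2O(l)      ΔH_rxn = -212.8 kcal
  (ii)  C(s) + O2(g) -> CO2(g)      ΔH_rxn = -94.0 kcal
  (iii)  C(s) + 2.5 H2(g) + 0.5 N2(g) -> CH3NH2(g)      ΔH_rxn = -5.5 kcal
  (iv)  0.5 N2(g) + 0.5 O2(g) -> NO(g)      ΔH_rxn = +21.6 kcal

(i) as written (CH4(g) already on the reactant side): -212.8 kcal
(ii) reversed: +94.0 kcal
(iii) × 2 (scale by 2 for the 2 CH3NH2(g)): (2)·(-5.5) = -11.0 kcal
(iv) reversed and × 2 (NO(g) must end up as a reactant; ×2 to match 2 NO(g) in the target): (-2)·(+21.6) = -43.2 kcal
ΔH_rxn = (-212.8) + (+94.0) + (-11.0) + (-43.2) = -173.0 kcal

ΔH_rxn = -173.0 kcal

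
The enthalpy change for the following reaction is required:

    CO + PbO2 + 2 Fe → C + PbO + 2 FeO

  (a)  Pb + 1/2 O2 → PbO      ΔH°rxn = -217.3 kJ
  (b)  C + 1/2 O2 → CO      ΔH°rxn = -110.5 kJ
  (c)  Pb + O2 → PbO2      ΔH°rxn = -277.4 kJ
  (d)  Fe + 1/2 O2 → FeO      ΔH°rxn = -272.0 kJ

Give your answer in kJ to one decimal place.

(a) as written (PbO already on the product side): -217.3 kJ
(b) reversed (reverse to put CO on the reactant side): +110.5 kJ
(c) reversed (reverse to put PbO2 on the reactant side): +277.4 kJ
(d) × 2 (×2 to match 2 FeO in the target): (2)·(-272.0) = -544.0 kJ
ΔH°rxn = (-217.3) + (+110.5) + (+277.4) + (-544.0) = -373.4 kJ

ΔH°rxn = -373.4 kJ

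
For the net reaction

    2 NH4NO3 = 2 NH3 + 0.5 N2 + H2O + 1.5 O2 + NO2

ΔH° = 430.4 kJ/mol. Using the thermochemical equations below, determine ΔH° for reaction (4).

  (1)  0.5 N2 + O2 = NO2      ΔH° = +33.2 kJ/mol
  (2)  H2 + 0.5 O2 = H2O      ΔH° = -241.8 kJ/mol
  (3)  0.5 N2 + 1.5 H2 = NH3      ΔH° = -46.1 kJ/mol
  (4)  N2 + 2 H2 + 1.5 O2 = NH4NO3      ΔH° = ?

(1) as written: +33.2 kJ/mol
(2) as written: -241.8 kJ/mol
(3) × 2: (2)·(-46.1) = -92.2 kJ/mol
(4) reversed and × 2: contributes −2·x
+430.4 = (+33.2) + (-241.8) + (-92.2) − 2·x
x = (+430.4 − (-300.8)) / (-2) = -365.6 kJ/mol

ΔH° = -365.6 kJ/mol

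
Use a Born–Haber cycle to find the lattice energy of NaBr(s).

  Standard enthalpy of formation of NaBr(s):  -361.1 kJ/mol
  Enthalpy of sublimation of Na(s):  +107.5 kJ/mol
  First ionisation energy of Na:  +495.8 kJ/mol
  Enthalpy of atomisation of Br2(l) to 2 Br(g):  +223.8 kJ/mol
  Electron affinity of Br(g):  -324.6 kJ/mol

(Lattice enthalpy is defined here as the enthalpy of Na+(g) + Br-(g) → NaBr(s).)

U = -751.7 kJ/mol

ΔHf° = 1·ΔHsub + 1·(ΣIE) + 1/2·D(Br2) + 1·EA + U
-361.1 = 1·(+107.5) + 1·(+495.8) + 1/2·(+223.8) + 1·(-324.6) + U
U = -361.1 − (+390.6) = -751.7 kJ/mol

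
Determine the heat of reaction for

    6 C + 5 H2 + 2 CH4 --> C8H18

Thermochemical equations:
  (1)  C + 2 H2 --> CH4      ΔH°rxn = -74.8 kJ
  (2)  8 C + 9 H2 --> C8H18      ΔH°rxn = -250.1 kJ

(1) reversed and × 2: (-2)·(-74.8) = +149.6 kJ
(2) as written: -250.1 kJ
ΔH°rxn = (-2)·(-74.8) + (1)·(-250.1) = -100.5 kJ

ΔH°rxn = -100.5 kJ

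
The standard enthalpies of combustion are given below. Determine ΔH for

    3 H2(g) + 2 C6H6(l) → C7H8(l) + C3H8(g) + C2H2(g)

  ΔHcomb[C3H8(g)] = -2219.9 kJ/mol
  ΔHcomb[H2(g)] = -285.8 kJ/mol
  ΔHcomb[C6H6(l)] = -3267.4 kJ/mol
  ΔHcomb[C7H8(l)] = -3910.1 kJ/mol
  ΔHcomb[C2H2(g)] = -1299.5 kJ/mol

Using ΔH = Σ nΔHc°(reactants) − Σ nΔHc°(products):
= [3·(-285.8) + 2·(-3267.4)] − [1·(-3910.1) + 1·(-2219.9) + 1·(-1299.5)]
= 37.3 kJ/mol

ΔH = 37.3 kJ/mol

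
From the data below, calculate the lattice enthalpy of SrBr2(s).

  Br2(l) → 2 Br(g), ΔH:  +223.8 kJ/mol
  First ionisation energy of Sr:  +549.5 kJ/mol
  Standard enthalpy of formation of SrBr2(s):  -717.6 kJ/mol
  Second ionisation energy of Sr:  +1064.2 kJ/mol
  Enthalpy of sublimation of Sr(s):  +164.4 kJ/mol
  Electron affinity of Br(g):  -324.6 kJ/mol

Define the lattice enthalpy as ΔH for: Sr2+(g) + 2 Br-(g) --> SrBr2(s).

U = -2070.3 kJ/mol

ΔHf° = 1·ΔHsub + 1·(ΣIE) + 1·D(Br2) + 2·EA + U
-717.6 = 1·(+164.4) + 1·(+1613.7) + 1·(+223.8) + 2·(-324.6) + U
U = -717.6 − (+1352.7) = -2070.3 kJ/mol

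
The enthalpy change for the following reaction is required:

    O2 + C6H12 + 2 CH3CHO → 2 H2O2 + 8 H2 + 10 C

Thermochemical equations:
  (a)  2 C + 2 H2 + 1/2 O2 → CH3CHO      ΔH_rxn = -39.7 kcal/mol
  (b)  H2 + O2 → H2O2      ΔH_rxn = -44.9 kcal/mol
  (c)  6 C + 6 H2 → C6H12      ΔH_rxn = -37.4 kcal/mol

(a) reversed and × 2 (reverse to put CH3CHO on the reactant side; scale by 2 for the 2 CH3CHO): (-2)·(-39.7) = +79.4 kcal/mol
(b) × 2 (scale by 2 for the 2 H2O2): (2)·(-44.9) = -89.8 kcal/mol
(c) reversed (C6H12 must end up as a reactant): +37.4 kcal/mol
ΔH_rxn = (+79.4) + (-89.8) + (+37.4) = 27.0 kcal/mol

ΔH_rxn = 27.0 kcal/mol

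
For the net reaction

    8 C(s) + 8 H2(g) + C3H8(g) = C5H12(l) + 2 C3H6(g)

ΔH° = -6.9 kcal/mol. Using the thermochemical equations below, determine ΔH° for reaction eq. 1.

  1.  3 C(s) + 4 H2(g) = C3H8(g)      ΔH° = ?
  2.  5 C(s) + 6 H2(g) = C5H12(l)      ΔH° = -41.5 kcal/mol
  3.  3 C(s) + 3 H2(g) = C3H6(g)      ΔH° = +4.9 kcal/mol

ΔH° = -24.8 kcal/mol

eq. 1 reversed (reverse to put C3H8(g) on the reactant side): contributes −x
eq. 2 as written (C5H12(l) already on the product side): -41.5 kcal/mol
eq. 3 × 2 (scale by 2 for the 2 C3H6(g)): (2)·(+4.9) = +9.8 kcal/mol
-6.9 = (-41.5) + (+9.8) − x
x = (-6.9 − (-31.7)) / (-1) = -24.8 kcal/mol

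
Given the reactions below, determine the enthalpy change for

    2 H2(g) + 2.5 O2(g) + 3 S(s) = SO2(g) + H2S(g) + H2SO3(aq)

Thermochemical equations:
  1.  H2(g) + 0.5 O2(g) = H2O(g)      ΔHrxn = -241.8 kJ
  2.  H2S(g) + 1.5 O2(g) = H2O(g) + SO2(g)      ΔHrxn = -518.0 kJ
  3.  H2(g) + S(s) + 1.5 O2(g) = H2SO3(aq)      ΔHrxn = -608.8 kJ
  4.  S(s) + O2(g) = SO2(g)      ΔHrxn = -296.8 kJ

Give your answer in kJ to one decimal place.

ΔHrxn = -926.2 kJ

eq. 1 as written: -241.8 kJ
eq. 2 reversed (H2S(g) must end up as a product): +518.0 kJ
eq. 3 as written (H2SO3(aq) already on the product side): -608.8 kJ
eq. 4 × 2: (2)·(-296.8) = -593.6 kJ
By Hess's law, ΔHrxn = (-241.8) + (+518.0) + (-608.8) + (-593.6) = -926.2 kJ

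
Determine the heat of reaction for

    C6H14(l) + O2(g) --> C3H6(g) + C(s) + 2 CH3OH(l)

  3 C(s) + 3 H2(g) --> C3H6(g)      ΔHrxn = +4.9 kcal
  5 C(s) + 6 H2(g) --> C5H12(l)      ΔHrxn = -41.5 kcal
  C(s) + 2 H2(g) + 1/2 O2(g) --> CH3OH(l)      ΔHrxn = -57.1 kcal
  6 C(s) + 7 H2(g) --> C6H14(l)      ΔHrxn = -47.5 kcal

ΔHrxn = -61.8 kcal

equation 1 as written (C3H6(g) already on the product side): +4.9 kcal
equation 2: not needed (C5H12(l) appears nowhere else).
equation 3 × 2 (×2 to match 2 CH3OH(l) in the target): (2)·(-57.1) = -114.2 kcal
equation 4 reversed (reverse to put C6H14(l) on the reactant side): +47.5 kcal
Combining the equations, ΔHrxn = (+4.9) + (-114.2) + (+47.5) = -61.8 kcal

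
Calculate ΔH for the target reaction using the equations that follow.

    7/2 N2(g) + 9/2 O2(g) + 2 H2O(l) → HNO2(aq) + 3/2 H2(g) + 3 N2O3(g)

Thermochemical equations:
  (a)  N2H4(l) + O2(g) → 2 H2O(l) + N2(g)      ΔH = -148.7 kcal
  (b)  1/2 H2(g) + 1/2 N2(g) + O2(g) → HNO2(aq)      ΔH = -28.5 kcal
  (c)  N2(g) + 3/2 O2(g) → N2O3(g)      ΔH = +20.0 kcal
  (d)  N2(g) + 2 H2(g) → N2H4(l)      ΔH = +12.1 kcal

ΔH = 168.1 kcal

(a) reversed: +148.7 kcal
(b) as written: -28.5 kcal
(c) × 3: (3)·(+20.0) = +60.0 kcal
(d) reversed: -12.1 kcal
ΔH = (+148.7) + (-28.5) + (+60.0) + (-12.1) = 168.1 kcal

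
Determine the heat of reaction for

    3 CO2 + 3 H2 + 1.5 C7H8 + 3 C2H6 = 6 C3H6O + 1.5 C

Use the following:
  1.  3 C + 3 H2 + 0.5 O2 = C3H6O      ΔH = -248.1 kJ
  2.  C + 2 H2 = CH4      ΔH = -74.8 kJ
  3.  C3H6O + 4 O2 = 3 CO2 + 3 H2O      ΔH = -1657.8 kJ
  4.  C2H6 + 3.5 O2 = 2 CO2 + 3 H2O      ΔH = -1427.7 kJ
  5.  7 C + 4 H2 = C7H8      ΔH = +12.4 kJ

eq. 1 × 3: (3)·(-248.1) = -744.3 kJ
eq. 2: not needed.
eq. 3 reversed and × 3: (-3)·(-1657.8) = +4973.4 kJ
eq. 4 × 3: (3)·(-1427.7) = -4283.1 kJ
eq. 5 reversed and × 3/2: (-3/2)·(+12.4) = -18.6 kJ
ΔH = (3)·(-248.1) + (-3)·(-1657.8) + (3)·(-1427.7) + (-3/2)·(+12.4) = -72.6 kJ

ΔH = -72.6 kJ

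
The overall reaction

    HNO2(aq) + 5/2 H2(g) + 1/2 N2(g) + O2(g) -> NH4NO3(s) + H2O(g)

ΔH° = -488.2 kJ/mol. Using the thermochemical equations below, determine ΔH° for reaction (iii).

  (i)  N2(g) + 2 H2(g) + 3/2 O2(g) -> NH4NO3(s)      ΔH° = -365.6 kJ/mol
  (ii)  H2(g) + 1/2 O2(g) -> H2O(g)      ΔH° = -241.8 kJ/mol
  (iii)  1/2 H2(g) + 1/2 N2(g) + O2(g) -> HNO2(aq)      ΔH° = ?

ΔH° = -119.2 kJ/mol

(i) as written (NH4NO3(s) already on the product side): -365.6 kJ/mol
(ii) as written (H2O(g) already on the product side): -241.8 kJ/mol
(iii) reversed (reverse to put HNO2(aq) on the reactant side): contributes −x
-488.2 = (-365.6) + (-241.8) − x
x = (-488.2 − (-607.4)) / (-1) = -119.2 kJ/mol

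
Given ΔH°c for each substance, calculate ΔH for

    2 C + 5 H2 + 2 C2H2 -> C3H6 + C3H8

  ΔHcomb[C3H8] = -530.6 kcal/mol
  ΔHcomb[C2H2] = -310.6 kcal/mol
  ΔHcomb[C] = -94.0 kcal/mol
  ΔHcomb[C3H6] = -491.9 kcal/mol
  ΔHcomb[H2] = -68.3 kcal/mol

Using ΔH = Σ nΔHc°(reactants) − Σ nΔHc°(products):
= [2·(-94.0) + 5·(-68.3) + 2·(-310.6)] − [1·(-491.9) + 1·(-530.6)]
= -128.2 kcal/mol

ΔH = -128.2 kcal/mol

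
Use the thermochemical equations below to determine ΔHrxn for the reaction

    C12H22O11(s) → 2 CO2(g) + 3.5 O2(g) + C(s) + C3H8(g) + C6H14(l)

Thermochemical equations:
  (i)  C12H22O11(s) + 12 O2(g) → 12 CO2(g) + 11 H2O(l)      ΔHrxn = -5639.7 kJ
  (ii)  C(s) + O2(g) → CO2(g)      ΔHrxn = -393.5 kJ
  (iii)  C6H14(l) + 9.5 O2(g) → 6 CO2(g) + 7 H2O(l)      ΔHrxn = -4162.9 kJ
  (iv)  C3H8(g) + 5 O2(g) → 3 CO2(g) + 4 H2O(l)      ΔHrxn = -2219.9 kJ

ΔHrxn = 1136.6 kJ

(i) as written (C12H22O11(s) already on the reactant side): -5639.7 kJ
(ii) reversed (C(s) must end up as a product): +393.5 kJ
(iii) reversed (C6H14(l) must end up as a product): +4162.9 kJ
(iv) reversed (reverse to put C3H8(g) on the product side): +2219.9 kJ
Combining the equations, ΔHrxn = (-5639.7) + (+393.5) + (+4162.9) + (+2219.9) = 1136.6 kJ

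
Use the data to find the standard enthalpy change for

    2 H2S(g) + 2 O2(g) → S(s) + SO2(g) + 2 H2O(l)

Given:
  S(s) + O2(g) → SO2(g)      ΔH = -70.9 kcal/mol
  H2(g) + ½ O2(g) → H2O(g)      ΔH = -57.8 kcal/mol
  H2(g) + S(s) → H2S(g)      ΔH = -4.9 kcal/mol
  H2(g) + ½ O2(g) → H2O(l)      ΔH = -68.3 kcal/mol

equation 1 as written (SO2(g) already on the product side): -70.9 kcal/mol
equation 2: not needed (H2O(g) appears nowhere else).
equation 3 reversed and × 2 (reverse to put H2S(g) on the reactant side; ×2 to match 2 H2S(g) in the target): (-2)·(-4.9) = +9.8 kcal/mol
equation 4 × 2 (scale by 2 for the 2 H2O(l)): (2)·(-68.3) = -136.6 kcal/mol
ΔH = (1)·(-70.9) + (-2)·(-4.9) + (2)·(-68.3) = -197.7 kcal/mol

ΔH = -197.7 kcal/mol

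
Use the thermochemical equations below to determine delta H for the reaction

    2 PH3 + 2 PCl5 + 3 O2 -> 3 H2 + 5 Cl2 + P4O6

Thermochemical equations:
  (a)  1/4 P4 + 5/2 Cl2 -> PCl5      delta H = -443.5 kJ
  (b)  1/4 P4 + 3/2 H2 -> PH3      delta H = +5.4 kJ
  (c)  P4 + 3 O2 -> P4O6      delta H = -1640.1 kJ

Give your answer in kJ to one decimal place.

(a) reversed and × 2 (reverse to put PCl5 on the reactant side; ×2 to match 2 PCl5 in the target): (-2)·(-443.5) = +887.0 kJ
(b) reversed and × 2 (reverse to put PH3 on the reactant side; scale by 2 for the 2 PH3): (-2)·(+5.4) = -10.8 kJ
(c) as written (P4O6 already on the product side): -1640.1 kJ
Since enthalpy is a state function, delta H = (+887.0) + (-10.8) + (-1640.1) = -763.9 kJ

delta H = -763.9 kJ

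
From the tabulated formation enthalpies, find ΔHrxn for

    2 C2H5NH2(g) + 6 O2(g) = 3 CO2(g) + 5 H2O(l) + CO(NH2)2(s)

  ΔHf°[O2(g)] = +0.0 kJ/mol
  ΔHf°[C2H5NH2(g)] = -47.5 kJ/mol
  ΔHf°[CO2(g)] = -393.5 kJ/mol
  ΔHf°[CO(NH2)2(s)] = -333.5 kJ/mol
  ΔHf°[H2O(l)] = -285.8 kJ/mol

Products: 3·(-393.5) + 5·(-285.8) + 1·(-333.5) = -2943.0
Reactants: 2·(-47.5) + 6·(+0.0) = -95.0
ΔHrxn = (-2943.0) − (-95.0) = -2848.0 kJ/mol

ΔHrxn = -2848.0 kJ/mol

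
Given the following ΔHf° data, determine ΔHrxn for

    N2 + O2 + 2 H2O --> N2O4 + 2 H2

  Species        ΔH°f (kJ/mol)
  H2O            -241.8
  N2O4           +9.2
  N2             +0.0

Products: 1·(+9.2) + 2·(+0.0) = +9.2
Reactants: 1·(+0.0) + 1·(+0.0) + 2·(-241.8) = -483.6
ΔHrxn = (+9.2) − (-483.6) = 492.8 kJ/mol

ΔHrxn = 492.8 kJ/mol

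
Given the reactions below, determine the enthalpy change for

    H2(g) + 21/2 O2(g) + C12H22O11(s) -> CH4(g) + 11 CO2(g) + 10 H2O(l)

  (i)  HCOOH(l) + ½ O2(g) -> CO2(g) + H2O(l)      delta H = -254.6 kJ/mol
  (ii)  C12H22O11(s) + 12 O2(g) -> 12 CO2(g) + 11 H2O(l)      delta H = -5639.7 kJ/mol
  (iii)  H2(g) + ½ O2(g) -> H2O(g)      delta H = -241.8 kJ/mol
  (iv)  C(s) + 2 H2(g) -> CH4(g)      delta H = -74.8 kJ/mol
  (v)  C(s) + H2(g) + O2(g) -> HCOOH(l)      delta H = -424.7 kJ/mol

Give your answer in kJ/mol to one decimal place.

(i) reversed: +254.6 kJ/mol
(ii) as written (C12H22O11(s) already on the reactant side): -5639.7 kJ/mol
(iii): not needed (H2O(g) appears nowhere else).
(iv) as written (CH4(g) already on the product side): -74.8 kJ/mol
(v) reversed: +424.7 kJ/mol
delta H = (-1)·(-254.6) + (1)·(-5639.7) + (1)·(-74.8) + (-1)·(-424.7) = -5035.2 kJ/mol

delta H = -5035.2 kJ/mol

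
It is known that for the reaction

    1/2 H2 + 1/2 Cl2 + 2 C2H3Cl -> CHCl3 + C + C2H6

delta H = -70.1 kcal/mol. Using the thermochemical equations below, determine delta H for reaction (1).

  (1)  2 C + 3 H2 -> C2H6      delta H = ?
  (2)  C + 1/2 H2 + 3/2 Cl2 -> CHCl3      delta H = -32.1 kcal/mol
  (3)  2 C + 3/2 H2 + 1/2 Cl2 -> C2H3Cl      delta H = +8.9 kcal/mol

(1) as written: contributes x
(2) as written: -32.1 kcal/mol
(3) reversed and × 2: (-2)·(+8.9) = -17.8 kcal/mol
-70.1 = (-32.1) + (-17.8) + x
x = (-70.1 − (-49.9)) / (1) = -20.2 kcal/mol

delta H = -20.2 kcal/mol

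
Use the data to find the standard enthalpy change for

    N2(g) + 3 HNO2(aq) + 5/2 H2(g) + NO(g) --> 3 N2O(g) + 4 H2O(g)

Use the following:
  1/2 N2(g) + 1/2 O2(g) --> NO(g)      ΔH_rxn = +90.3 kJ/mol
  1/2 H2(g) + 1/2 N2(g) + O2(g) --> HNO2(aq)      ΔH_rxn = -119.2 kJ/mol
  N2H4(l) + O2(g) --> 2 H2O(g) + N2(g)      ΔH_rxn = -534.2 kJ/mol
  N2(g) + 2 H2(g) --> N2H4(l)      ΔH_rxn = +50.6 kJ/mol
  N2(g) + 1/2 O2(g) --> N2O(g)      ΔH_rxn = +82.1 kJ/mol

equation 1 reversed (NO(g) must end up as a reactant): -90.3 kJ/mol
equation 2 reversed and × 3 (reverse to put HNO2(aq) on the reactant side; scale by 3 for the 3 HNO2(aq)): (-3)·(-119.2) = +357.6 kJ/mol
equation 3 × 2 (×2 to match 4 H2O(g) in the target): (2)·(-534.2) = -1068.4 kJ/mol
equation 4 × 2: (2)·(+50.6) = +101.2 kJ/mol
equation 5 × 3 (×3 to match 3 N2O(g) in the target): (3)·(+82.1) = +246.3 kJ/mol
Summing the manipulated equations, ΔH_rxn = (-90.3) + (+357.6) + (-1068.4) + (+101.2) + (+246.3) = -453.6 kJ/mol

ΔH_rxn = -453.6 kJ/mol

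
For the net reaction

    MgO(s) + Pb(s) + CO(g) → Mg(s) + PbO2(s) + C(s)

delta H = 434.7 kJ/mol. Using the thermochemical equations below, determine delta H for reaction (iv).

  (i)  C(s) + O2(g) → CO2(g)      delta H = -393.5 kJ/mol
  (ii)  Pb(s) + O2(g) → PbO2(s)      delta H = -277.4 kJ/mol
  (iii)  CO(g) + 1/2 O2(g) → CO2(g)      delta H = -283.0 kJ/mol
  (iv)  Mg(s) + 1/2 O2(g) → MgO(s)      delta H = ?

delta H = -601.6 kJ/mol

(i) reversed: +393.5 kJ/mol
(ii) as written: -277.4 kJ/mol
(iii) as written: -283.0 kJ/mol
(iv) reversed: contributes −x
+434.7 = (+393.5) + (-277.4) + (-283.0) − x
x = (+434.7 − (-166.9)) / (-1) = -601.6 kJ/mol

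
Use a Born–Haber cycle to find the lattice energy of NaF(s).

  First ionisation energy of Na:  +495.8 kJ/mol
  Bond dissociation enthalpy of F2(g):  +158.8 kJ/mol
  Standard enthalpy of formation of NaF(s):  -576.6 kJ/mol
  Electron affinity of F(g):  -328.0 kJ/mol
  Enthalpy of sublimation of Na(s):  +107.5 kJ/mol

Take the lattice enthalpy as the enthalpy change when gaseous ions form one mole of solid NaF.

ΔHf° = 1·ΔHsub + 1·(ΣIE) + 1/2·D(F2) + 1·EA + U
-576.6 = 1·(+107.5) + 1·(+495.8) + 1/2·(+158.8) + 1·(-328.0) + U
U = -576.6 − (+354.7) = -931.3 kJ/mol

U = -931.3 kJ/mol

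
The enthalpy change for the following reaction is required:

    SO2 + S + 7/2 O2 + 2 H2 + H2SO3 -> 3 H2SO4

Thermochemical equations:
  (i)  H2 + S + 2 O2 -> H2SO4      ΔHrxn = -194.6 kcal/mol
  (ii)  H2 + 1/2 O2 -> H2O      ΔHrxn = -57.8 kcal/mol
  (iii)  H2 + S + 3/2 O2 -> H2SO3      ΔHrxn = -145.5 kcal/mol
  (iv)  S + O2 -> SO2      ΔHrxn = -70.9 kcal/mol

(i) × 3 (×3 to match 3 H2SO4 in the target): (3)·(-194.6) = -583.8 kcal/mol
(ii): not needed (H2O appears nowhere else).
(iii) reversed (reverse to put H2SO3 on the reactant side): +145.5 kcal/mol
(iv) reversed (reverse to put SO2 on the reactant side): +70.9 kcal/mol
Since enthalpy is a state function, ΔHrxn = (-583.8) + (+145.5) + (+70.9) = -367.4 kcal/mol

ΔHrxn = -367.4 kcal/mol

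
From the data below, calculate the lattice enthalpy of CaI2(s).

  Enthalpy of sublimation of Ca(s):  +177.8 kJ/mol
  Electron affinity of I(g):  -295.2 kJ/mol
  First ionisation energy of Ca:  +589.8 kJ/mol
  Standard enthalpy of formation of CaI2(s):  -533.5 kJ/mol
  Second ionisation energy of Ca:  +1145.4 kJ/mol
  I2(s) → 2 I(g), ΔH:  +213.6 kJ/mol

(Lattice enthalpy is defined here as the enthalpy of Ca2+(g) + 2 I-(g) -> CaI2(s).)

ΔHf° = 1·ΔHsub + 1·(ΣIE) + 1·D(I2) + 2·EA + U
-533.5 = 1·(+177.8) + 1·(+1735.2) + 1·(+213.6) + 2·(-295.2) + U
U = -533.5 − (+1536.2) = -2069.7 kJ/mol

U = -2069.7 kJ/mol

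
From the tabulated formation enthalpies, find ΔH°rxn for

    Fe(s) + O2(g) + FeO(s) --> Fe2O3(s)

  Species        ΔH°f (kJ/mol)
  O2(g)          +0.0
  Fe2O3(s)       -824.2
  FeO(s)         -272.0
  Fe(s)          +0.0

ΔH°rxn = -552.2 kJ/mol

Products: 1·(-824.2) = -824.2
Reactants: 1·(+0.0) + 1·(+0.0) + 1·(-272.0) = -272.0
ΔH°rxn = (-824.2) − (-272.0) = -552.2 kJ/mol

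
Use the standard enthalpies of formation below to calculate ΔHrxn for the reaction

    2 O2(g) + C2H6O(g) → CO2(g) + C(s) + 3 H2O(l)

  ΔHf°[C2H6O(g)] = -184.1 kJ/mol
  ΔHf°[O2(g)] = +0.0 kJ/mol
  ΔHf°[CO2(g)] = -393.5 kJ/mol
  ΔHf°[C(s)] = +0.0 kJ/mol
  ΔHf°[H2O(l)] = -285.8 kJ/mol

Products: 1·(-393.5) + 1·(+0.0) + 3·(-285.8) = -1250.9
Reactants: 2·(+0.0) + 1·(-184.1) = -184.1
ΔHrxn = (-1250.9) − (-184.1) = -1066.8 kJ/mol

ΔHrxn = -1066.8 kJ/mol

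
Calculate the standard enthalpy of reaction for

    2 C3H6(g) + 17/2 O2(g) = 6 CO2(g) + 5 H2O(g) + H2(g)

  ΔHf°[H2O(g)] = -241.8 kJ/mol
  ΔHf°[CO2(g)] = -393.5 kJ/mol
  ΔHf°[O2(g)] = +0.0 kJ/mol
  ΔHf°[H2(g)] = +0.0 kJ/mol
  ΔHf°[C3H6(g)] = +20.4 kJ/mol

ΔH° = -3610.8 kJ/mol

ΔH°rxn = Σ nΔHf°(products) − Σ nΔHf°(reactants).
Products: 6·(-393.5) + 5·(-241.8) + 1·(+0.0) = -3570.0
Reactants: 2·(+20.4) + 17/2·(+0.0) = +40.8
ΔH° = (-3570.0) − (+40.8) = -3610.8 kJ/mol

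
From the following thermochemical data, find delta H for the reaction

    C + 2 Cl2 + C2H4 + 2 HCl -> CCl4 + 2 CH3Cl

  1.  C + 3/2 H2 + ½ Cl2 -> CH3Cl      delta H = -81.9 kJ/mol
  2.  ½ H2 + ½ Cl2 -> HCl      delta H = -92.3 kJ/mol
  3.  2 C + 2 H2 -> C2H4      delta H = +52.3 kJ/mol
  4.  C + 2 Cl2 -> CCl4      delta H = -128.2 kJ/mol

eq. 1 × 2: (2)·(-81.9) = -163.8 kJ/mol
eq. 2 reversed and × 2: (-2)·(-92.3) = +184.6 kJ/mol
eq. 3 reversed: -52.3 kJ/mol
eq. 4 as written: -128.2 kJ/mol
By Hess's law, delta H = (-163.8) + (+184.6) + (-52.3) + (-128.2) = -159.7 kJ/mol

delta H = -159.7 kJ/mol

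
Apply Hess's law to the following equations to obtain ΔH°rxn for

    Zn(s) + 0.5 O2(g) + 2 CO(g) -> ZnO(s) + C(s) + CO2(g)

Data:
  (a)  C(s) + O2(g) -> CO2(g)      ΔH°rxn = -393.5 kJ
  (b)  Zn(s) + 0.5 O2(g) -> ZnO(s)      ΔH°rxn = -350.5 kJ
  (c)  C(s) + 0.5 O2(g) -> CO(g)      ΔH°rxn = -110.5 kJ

ΔH°rxn = -523.0 kJ

(a) as written: -393.5 kJ
(b) as written: -350.5 kJ
(c) reversed and × 2: (-2)·(-110.5) = +221.0 kJ
By Hess's law, ΔH°rxn = (1)·(-393.5) + (1)·(-350.5) + (-2)·(-110.5) = -523.0 kJ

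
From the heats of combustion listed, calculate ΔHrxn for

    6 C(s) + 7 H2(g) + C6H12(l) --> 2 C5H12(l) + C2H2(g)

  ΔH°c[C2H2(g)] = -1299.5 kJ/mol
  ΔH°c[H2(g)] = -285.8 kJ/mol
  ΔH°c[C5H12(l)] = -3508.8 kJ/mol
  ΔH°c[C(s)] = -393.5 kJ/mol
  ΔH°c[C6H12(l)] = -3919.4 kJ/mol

With combustion enthalpies, reactants minus products:
= [6·(-393.5) + 7·(-285.8) + 1·(-3919.4)] − [2·(-3508.8) + 1·(-1299.5)]
= 36.1 kJ/mol

ΔHrxn = 36.1 kJ/mol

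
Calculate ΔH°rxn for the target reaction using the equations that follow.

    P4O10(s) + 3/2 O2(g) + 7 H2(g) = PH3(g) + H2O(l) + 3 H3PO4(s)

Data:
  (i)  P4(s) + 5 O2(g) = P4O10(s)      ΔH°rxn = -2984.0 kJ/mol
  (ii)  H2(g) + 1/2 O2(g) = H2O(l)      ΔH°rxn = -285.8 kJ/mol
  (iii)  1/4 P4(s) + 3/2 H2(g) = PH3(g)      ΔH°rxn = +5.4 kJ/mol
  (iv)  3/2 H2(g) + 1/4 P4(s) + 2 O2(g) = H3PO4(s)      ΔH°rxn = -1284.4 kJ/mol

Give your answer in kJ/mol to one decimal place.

(i) reversed (reverse to put P4O10(s) on the reactant side): +2984.0 kJ/mol
(ii) as written (H2O(l) already on the product side): -285.8 kJ/mol
(iii) as written (PH3(g) already on the product side): +5.4 kJ/mol
(iv) × 3 (scale by 3 for the 3 H3PO4(s)): (3)·(-1284.4) = -3853.2 kJ/mol
By Hess's law, ΔH°rxn = (+2984.0) + (-285.8) + (+5.4) + (-3853.2) = -1149.6 kJ/mol

ΔH°rxn = -1149.6 kJ/mol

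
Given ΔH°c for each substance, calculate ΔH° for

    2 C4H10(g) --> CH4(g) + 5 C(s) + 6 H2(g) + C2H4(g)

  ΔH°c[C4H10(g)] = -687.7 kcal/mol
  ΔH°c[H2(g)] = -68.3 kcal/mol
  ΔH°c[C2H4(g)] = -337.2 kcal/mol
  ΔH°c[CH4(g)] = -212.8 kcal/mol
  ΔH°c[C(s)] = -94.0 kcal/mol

With combustion enthalpies, reactants minus products:
= [2·(-687.7)] − [1·(-212.8) + 5·(-94.0) + 6·(-68.3) + 1·(-337.2)]
= 54.4 kcal/mol

ΔH° = 54.4 kcal/mol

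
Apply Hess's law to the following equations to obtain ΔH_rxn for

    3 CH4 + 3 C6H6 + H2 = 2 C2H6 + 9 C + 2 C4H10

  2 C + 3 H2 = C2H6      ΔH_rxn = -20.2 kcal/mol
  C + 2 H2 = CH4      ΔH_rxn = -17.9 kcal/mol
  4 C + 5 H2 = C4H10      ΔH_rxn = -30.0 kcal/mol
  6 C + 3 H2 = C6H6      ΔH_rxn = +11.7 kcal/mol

equation 1 × 2: (2)·(-20.2) = -40.4 kcal/mol
equation 2 reversed and × 3: (-3)·(-17.9) = +53.7 kcal/mol
equation 3 × 2: (2)·(-30.0) = -60.0 kcal/mol
equation 4 reversed and × 3: (-3)·(+11.7) = -35.1 kcal/mol
ΔH_rxn = (2)·(-20.2) + (-3)·(-17.9) + (2)·(-30.0) + (-3)·(+11.7) = -81.8 kcal/mol

ΔH_rxn = -81.8 kcal/mol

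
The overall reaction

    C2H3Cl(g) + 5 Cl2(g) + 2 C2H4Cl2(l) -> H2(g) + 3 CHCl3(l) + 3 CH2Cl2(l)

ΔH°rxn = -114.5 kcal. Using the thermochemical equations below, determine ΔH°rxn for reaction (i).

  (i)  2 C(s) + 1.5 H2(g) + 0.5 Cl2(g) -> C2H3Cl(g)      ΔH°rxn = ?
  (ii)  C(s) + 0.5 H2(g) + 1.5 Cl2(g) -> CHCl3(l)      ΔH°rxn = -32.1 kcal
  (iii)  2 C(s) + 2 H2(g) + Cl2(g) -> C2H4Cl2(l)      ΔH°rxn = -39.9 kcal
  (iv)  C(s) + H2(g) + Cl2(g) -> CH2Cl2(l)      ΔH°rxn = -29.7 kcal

ΔH°rxn = 8.9 kcal

(i) reversed (C2H3Cl(g) must end up as a reactant): contributes −x
(ii) × 3 (×3 to match 3 CHCl3(l) in the target): (3)·(-32.1) = -96.3 kcal
(iii) reversed and × 2 (reverse to put C2H4Cl2(l) on the reactant side; ×2 to match 2 C2H4Cl2(l) in the target): (-2)·(-39.9) = +79.8 kcal
(iv) × 3 (×3 to match 3 CH2Cl2(l) in the target): (3)·(-29.7) = -89.1 kcal
-114.5 = (-96.3) + (+79.8) + (-89.1) − x
x = (-114.5 − (-105.6)) / (-1) = 8.9 kcal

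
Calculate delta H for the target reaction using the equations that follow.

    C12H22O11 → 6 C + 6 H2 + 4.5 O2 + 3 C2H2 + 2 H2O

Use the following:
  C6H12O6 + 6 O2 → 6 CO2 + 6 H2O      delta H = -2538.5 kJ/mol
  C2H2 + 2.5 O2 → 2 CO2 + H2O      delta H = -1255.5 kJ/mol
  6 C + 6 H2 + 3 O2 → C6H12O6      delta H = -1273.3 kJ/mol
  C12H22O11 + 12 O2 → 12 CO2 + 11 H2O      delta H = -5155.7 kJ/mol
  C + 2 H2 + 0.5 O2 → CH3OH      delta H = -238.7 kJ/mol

delta H = 2422.6 kJ/mol

equation 1 reversed: +2538.5 kJ/mol
equation 2 reversed and × 3 (reverse to put C2H2 on the product side; scale by 3 for the 3 C2H2): (-3)·(-1255.5) = +3766.5 kJ/mol
equation 3 reversed: +1273.3 kJ/mol
equation 4 as written (C12H22O11 already on the reactant side): -5155.7 kJ/mol
equation 5: not needed (CH3OH appears nowhere else).
Combining the equations, delta H = (-1)·(-2538.5) + (-3)·(-1255.5) + (-1)·(-1273.3) + (1)·(-5155.7) = 2422.6 kJ/mol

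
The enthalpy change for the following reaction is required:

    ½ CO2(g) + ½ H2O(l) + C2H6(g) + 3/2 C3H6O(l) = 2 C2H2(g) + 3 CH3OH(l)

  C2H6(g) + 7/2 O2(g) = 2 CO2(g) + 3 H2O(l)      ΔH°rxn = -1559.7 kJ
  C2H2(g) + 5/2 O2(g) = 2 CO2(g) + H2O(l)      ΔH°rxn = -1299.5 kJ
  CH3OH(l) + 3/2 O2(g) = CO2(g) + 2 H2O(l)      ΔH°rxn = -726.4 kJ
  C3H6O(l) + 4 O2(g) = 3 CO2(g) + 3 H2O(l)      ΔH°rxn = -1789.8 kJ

ΔH°rxn = 533.8 kJ

equation 1 as written: -1559.7 kJ
equation 2 reversed and × 2: (-2)·(-1299.5) = +2599.0 kJ
equation 3 reversed and × 3: (-3)·(-726.4) = +2179.2 kJ
equation 4 × 3/2: (3/2)·(-1789.8) = -2684.7 kJ
ΔH°rxn = (1)·(-1559.7) + (-2)·(-1299.5) + (-3)·(-726.4) + (3/2)·(-1789.8) = 533.8 kJ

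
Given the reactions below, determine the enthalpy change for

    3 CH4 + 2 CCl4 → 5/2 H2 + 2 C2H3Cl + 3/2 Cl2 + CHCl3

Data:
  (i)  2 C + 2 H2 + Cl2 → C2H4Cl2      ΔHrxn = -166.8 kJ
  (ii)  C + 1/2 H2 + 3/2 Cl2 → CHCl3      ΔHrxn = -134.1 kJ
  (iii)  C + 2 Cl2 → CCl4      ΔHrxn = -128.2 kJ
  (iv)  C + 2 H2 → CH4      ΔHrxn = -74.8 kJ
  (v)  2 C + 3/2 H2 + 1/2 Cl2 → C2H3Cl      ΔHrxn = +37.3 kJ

ΔHrxn = 421.3 kJ

(i): not needed (C2H4Cl2 appears nowhere else).
(ii) as written (CHCl3 already on the product side): -134.1 kJ
(iii) reversed and × 2 (reverse to put CCl4 on the reactant side; scale by 2 for the 2 CCl4): (-2)·(-128.2) = +256.4 kJ
(iv) reversed and × 3 (reverse to put CH4 on the reactant side; scale by 3 for the 3 CH4): (-3)·(-74.8) = +224.4 kJ
(v) × 2 (×2 to match 2 C2H3Cl in the target): (2)·(+37.3) = +74.6 kJ
Since enthalpy is a state function, ΔHrxn = (-134.1) + (+256.4) + (+224.4) + (+74.6) = 421.3 kJ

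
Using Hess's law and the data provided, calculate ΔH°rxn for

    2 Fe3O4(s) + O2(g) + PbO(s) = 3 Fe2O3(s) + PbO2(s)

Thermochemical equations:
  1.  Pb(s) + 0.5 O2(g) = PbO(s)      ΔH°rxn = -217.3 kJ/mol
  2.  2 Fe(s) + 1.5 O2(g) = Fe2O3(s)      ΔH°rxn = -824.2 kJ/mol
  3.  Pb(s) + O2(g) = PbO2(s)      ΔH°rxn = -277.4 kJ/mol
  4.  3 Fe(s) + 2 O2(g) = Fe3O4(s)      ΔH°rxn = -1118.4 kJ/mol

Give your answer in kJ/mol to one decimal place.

eq. 1 reversed (reverse to put PbO(s) on the reactant side): +217.3 kJ/mol
eq. 2 × 3 (scale by 3 for the 3 Fe2O3(s)): (3)·(-824.2) = -2472.6 kJ/mol
eq. 3 as written (PbO2(s) already on the product side): -277.4 kJ/mol
eq. 4 reversed and × 2 (Fe3O4(s) must end up as a reactant; ×2 to match 2 Fe3O4(s) in the target): (-2)·(-1118.4) = +2236.8 kJ/mol
Summing the manipulated equations, ΔH°rxn = (+217.3) + (-2472.6) + (-277.4) + (+2236.8) = -295.9 kJ/mol

ΔH°rxn = -295.9 kJ/mol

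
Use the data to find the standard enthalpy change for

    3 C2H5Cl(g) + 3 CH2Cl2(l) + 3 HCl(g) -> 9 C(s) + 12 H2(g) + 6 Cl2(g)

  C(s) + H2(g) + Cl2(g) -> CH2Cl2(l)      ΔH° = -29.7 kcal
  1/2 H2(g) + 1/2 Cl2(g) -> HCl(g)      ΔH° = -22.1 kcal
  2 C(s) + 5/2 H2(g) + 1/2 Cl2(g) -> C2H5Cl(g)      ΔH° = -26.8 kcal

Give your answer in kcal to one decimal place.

ΔH° = 235.8 kcal

equation 1 reversed and × 3 (reverse to put CH2Cl2(l) on the reactant side; scale by 3 for the 3 CH2Cl2(l)): (-3)·(-29.7) = +89.1 kcal
equation 2 reversed and × 3 (reverse to put HCl(g) on the reactant side; ×3 to match 3 HCl(g) in the target): (-3)·(-22.1) = +66.3 kcal
equation 3 reversed and × 3 (reverse to put C2H5Cl(g) on the reactant side; scale by 3 for the 3 C2H5Cl(g)): (-3)·(-26.8) = +80.4 kcal
By Hess's law, ΔH° = (+89.1) + (+66.3) + (+80.4) = 235.8 kcal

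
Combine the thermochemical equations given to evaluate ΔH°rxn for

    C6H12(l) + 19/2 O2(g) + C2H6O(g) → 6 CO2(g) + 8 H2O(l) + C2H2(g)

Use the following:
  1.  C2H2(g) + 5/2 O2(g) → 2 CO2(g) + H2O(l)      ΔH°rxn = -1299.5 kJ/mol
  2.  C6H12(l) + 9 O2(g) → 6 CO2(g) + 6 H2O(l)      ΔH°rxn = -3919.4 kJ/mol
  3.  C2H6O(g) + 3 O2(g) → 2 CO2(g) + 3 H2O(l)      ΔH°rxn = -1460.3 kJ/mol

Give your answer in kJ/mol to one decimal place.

eq. 1 reversed: +1299.5 kJ/mol
eq. 2 as written: -3919.4 kJ/mol
eq. 3 as written: -1460.3 kJ/mol
ΔH°rxn = (+1299.5) + (-3919.4) + (-1460.3) = -4080.2 kJ/mol

ΔH°rxn = -4080.2 kJ/mol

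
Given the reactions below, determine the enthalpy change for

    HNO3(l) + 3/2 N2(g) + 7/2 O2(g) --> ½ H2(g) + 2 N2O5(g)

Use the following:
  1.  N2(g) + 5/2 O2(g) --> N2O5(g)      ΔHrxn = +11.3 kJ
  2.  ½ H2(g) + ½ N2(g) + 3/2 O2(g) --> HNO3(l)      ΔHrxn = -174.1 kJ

eq. 1 × 2: (2)·(+11.3) = +22.6 kJ
eq. 2 reversed: +174.1 kJ
Combining the equations, ΔHrxn = (2)·(+11.3) + (-1)·(-174.1) = 196.7 kJ

ΔHrxn = 196.7 kJ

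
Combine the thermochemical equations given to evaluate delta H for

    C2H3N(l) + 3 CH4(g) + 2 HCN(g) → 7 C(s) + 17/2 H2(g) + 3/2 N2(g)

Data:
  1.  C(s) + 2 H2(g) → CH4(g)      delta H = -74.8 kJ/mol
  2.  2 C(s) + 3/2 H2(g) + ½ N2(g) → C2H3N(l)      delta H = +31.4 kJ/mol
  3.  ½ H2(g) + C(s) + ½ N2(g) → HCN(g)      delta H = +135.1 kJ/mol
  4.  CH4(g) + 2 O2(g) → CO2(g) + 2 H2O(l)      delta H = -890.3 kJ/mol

eq. 1 reversed and × 3: (-3)·(-74.8) = +224.4 kJ/mol
eq. 2 reversed: -31.4 kJ/mol
eq. 3 reversed and × 2: (-2)·(+135.1) = -270.2 kJ/mol
eq. 4: not needed.
Combining the equations, delta H = (+224.4) + (-31.4) + (-270.2) = -77.2 kJ/mol

delta H = -77.2 kJ/mol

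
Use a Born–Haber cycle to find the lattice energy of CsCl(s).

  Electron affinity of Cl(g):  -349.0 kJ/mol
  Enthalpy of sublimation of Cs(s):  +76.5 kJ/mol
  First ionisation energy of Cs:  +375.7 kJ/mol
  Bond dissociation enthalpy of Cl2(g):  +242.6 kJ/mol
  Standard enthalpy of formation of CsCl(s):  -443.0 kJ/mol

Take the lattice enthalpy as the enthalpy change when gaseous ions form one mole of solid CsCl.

U = -667.5 kJ/mol

ΔHf° = 1·ΔHsub + 1·(ΣIE) + 1/2·D(Cl2) + 1·EA + U
-443.0 = 1·(+76.5) + 1·(+375.7) + 1/2·(+242.6) + 1·(-349.0) + U
U = -443.0 − (+224.5) = -667.5 kJ/mol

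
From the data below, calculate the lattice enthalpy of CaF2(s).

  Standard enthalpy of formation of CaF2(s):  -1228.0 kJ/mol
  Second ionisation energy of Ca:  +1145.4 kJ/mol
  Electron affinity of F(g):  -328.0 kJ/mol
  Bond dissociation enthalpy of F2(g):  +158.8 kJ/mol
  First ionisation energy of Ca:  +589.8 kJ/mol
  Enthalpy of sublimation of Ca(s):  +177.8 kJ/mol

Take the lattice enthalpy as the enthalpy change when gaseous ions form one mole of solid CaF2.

ΔHf° = 1·ΔHsub + 1·(ΣIE) + 1·D(F2) + 2·EA + U
-1228.0 = 1·(+177.8) + 1·(+1735.2) + 1·(+158.8) + 2·(-328.0) + U
U = -1228.0 − (+1415.8) = -2643.8 kJ/mol

U = -2643.8 kJ/mol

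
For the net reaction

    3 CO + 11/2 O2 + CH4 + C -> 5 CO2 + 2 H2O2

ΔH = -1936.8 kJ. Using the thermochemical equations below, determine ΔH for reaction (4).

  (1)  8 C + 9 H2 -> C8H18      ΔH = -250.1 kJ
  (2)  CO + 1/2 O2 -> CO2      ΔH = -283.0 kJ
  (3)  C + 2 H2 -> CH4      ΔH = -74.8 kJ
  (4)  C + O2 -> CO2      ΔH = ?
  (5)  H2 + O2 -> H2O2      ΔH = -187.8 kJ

(1): not needed (C8H18 appears nowhere else).
(2) × 3 (scale by 3 for the 3 CO): (3)·(-283.0) = -849.0 kJ
(3) reversed (reverse to put CH4 on the reactant side): +74.8 kJ
(4) × 2: contributes 2·x
(5) × 2 (scale by 2 for the 2 H2O2): (2)·(-187.8) = -375.6 kJ
-1936.8 = (-849.0) + (+74.8) + (-375.6) + 2·x
x = (-1936.8 − (-1149.8)) / (2) = -393.5 kJ

ΔH = -393.5 kJ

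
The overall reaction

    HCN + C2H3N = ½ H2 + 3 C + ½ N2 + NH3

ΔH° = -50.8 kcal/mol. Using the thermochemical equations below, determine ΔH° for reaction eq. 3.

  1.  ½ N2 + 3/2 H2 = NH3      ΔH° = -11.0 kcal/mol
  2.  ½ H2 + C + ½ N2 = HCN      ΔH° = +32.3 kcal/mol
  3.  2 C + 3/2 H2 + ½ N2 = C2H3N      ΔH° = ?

eq. 1 as written (NH3 already on the product side): -11.0 kcal/mol
eq. 2 reversed (reverse to put HCN on the reactant side): -32.3 kcal/mol
eq. 3 reversed (reverse to put C2H3N on the reactant side): contributes −x
-50.8 = (-11.0) + (-32.3) − x
x = (-50.8 − (-43.3)) / (-1) = 7.5 kcal/mol

ΔH° = 7.5 kcal/mol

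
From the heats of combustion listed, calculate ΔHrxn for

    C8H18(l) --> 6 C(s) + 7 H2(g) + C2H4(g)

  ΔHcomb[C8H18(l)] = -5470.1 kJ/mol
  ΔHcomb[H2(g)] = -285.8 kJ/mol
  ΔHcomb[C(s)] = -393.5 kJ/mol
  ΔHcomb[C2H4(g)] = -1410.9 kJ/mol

ΔHrxn = 302.4 kJ/mol

Using ΔH = Σ nΔHc°(reactants) − Σ nΔHc°(products):
= [1·(-5470.1)] − [6·(-393.5) + 7·(-285.8) + 1·(-1410.9)]
= 302.4 kJ/mol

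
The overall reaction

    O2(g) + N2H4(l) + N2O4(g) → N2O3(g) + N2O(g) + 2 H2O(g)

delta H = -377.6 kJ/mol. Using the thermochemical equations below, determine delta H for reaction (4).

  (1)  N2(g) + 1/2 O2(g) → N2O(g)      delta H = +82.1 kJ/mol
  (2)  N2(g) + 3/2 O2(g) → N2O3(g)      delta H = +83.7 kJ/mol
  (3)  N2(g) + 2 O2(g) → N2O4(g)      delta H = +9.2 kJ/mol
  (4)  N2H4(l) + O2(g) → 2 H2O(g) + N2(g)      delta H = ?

delta H = -534.2 kJ/mol

(1) as written (N2O(g) already on the product side): +82.1 kJ/mol
(2) as written (N2O3(g) already on the product side): +83.7 kJ/mol
(3) reversed (reverse to put N2O4(g) on the reactant side): -9.2 kJ/mol
(4) as written (N2H4(l) already on the reactant side): contributes x
-377.6 = (+82.1) + (+83.7) + (-9.2) + x
x = (-377.6 − (+156.6)) / (1) = -534.2 kJ/mol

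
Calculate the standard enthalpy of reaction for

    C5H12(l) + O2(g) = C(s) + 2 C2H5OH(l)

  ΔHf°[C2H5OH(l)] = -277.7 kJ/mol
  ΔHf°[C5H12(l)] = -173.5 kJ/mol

Products: 1·(+0.0) + 2·(-277.7) = -555.4
Reactants: 1·(-173.5) + 1·(+0.0) = -173.5
ΔH_rxn = (-555.4) − (-173.5) = -381.9 kJ/mol

ΔH_rxn = -381.9 kJ/mol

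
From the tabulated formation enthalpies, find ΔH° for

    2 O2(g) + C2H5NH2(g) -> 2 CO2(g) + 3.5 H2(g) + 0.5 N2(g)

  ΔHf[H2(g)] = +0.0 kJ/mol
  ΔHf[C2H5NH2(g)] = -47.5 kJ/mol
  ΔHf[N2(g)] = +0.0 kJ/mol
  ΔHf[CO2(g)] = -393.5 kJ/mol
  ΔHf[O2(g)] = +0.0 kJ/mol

ΔH° = -739.5 kJ/mol

ΔH°rxn = Σ nΔHf°(products) − Σ nΔHf°(reactants).
Products: 2·(-393.5) + 7/2·(+0.0) + 1/2·(+0.0) = -787.0
Reactants: 2·(+0.0) + 1·(-47.5) = -47.5
ΔH° = (-787.0) − (-47.5) = -739.5 kJ/mol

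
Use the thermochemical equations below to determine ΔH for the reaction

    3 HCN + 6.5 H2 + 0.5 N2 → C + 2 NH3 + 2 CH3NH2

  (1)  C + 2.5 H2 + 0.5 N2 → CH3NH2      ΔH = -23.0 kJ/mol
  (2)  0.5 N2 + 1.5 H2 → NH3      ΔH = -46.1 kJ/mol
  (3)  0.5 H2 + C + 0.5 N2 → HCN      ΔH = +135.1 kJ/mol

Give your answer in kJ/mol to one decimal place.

(1) × 2 (scale by 2 for the 2 CH3NH2): (2)·(-23.0) = -46.0 kJ/mol
(2) × 2 (×2 to match 2 NH3 in the target): (2)·(-46.1) = -92.2 kJ/mol
(3) reversed and × 3 (reverse to put HCN on the reactant side; ×3 to match 3 HCN in the target): (-3)·(+135.1) = -405.3 kJ/mol
ΔH = (-46.0) + (-92.2) + (-405.3) = -543.5 kJ/mol

ΔH = -543.5 kJ/mol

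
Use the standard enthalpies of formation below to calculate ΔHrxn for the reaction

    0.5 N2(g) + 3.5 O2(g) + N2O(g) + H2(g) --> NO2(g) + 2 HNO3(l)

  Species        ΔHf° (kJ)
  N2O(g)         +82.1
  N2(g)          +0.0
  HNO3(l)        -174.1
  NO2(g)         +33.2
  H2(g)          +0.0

ΔHrxn = -397.1 kJ

Products: 1·(+33.2) + 2·(-174.1) = -315.0
Reactants: 1/2·(+0.0) + 7/2·(+0.0) + 1·(+82.1) + 1·(+0.0) = +82.1
ΔHrxn = (-315.0) − (+82.1) = -397.1 kJ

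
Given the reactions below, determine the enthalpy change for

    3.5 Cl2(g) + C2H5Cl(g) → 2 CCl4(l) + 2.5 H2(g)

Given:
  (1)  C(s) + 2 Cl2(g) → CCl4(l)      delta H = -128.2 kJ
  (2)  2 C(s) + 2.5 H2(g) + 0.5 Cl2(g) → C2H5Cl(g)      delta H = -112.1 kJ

(1) × 2 (×2 to match 2 CCl4(l) in the target): (2)·(-128.2) = -256.4 kJ
(2) reversed (C2H5Cl(g) must end up as a reactant): +112.1 kJ
Combining the equations, delta H = (-256.4) + (+112.1) = -144.3 kJ

delta H = -144.3 kJ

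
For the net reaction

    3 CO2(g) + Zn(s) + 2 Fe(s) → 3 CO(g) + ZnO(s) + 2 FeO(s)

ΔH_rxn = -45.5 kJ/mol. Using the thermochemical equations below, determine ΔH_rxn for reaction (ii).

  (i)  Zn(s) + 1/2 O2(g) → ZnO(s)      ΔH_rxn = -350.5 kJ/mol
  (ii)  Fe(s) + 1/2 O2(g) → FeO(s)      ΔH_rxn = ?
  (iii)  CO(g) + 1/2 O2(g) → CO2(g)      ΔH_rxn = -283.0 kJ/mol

ΔH_rxn = -272.0 kJ/mol

(i) as written (ZnO(s) already on the product side): -350.5 kJ/mol
(ii) × 2 (×2 to match 2 FeO(s) in the target): contributes 2·x
(iii) reversed and × 3 (CO(g) must end up as a product; ×3 to match 3 CO(g) in the target): (-3)·(-283.0) = +849.0 kJ/mol
-45.5 = (-350.5) + (+849.0) + 2·x
x = (-45.5 − (+498.5)) / (2) = -272.0 kJ/mol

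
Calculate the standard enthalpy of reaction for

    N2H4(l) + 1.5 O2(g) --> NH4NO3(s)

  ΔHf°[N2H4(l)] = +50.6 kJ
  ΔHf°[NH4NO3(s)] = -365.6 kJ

Products: 1·(-365.6) = -365.6
Reactants: 1·(+50.6) + 3/2·(+0.0) = +50.6
ΔH° = (-365.6) − (+50.6) = -416.2 kJ

ΔH° = -416.2 kJ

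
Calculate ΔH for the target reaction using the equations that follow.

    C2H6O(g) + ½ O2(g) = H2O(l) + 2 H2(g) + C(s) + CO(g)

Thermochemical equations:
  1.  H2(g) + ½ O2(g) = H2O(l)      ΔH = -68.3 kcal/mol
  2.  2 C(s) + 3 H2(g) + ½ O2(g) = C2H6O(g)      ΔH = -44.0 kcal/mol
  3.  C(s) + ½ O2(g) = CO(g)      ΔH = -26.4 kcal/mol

eq. 1 as written: -68.3 kcal/mol
eq. 2 reversed: +44.0 kcal/mol
eq. 3 as written: -26.4 kcal/mol
By Hess's law, ΔH = (-68.3) + (+44.0) + (-26.4) = -50.7 kcal/mol

ΔH = -50.7 kcal/mol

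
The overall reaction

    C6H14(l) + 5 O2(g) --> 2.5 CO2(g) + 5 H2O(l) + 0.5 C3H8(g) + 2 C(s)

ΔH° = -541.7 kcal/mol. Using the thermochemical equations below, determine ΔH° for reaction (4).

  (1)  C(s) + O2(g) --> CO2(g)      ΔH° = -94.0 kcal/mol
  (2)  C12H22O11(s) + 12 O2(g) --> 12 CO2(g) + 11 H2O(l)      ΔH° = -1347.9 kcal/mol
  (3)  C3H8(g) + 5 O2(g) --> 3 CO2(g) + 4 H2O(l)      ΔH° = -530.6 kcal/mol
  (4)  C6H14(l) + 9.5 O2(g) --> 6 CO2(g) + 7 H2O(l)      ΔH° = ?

ΔH° = -995.0 kcal/mol

(1) reversed and × 2 (reverse to put C(s) on the product side; scale by 2 for the 2 C(s)): (-2)·(-94.0) = +188.0 kcal/mol
(2): not needed (C12H22O11(s) appears nowhere else).
(3) reversed and × 1/2 (reverse to put C3H8(g) on the product side; ×1/2 to match 1/2 C3H8(g) in the target): (-1/2)·(-530.6) = +265.3 kcal/mol
(4) as written (C6H14(l) already on the reactant side): contributes x
-541.7 = (+188.0) + (+265.3) + x
x = (-541.7 − (+453.3)) / (1) = -995.0 kcal/mol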